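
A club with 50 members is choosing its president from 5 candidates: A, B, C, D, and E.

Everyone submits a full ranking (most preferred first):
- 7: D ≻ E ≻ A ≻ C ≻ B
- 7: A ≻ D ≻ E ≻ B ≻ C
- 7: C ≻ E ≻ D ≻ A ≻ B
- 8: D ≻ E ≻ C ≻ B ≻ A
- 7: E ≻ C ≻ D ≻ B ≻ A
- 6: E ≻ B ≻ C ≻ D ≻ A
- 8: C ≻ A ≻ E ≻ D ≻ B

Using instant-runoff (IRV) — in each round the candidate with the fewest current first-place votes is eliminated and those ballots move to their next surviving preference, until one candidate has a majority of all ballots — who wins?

C

Round 1: A 7, B 0, C 15, D 15, E 13. B eliminated.
Round 2: A 7, C 15, D 15, E 13. A eliminated.
Round 3: C 15, D 22, E 13. E eliminated.
Round 4: C 28, D 22. C has a majority (≥26).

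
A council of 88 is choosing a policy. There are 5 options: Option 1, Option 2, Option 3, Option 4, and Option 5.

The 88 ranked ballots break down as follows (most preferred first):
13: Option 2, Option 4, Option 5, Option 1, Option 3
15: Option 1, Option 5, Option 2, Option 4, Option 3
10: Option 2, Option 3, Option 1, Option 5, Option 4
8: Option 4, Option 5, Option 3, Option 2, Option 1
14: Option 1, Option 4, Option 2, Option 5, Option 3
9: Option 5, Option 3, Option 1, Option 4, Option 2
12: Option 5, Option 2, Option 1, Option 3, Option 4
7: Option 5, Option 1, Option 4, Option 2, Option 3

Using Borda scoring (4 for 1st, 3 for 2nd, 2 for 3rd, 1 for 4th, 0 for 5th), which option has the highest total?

Option 5

Option 1: 13×1 + 15×4 + 10×2 + 8×0 + 14×4 + 9×2 + 12×2 + 7×3 = 212
Option 2: 13×4 + 15×2 + 10×4 + 8×1 + 14×2 + 9×0 + 12×3 + 7×1 = 201
Option 3: 13×0 + 15×0 + 10×3 + 8×2 + 14×0 + 9×3 + 12×1 + 7×0 = 85
Option 4: 13×3 + 15×1 + 10×0 + 8×4 + 14×3 + 9×1 + 12×0 + 7×2 = 151
Option 5: 13×2 + 15×3 + 10×1 + 8×3 + 14×1 + 9×4 + 12×4 + 7×4 = 231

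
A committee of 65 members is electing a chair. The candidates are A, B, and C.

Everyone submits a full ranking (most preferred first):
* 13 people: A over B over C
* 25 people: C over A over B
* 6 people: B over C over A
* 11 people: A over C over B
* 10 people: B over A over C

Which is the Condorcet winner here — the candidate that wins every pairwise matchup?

A

A vs B: 49–16
A vs C: 34–31
A beats every other candidate.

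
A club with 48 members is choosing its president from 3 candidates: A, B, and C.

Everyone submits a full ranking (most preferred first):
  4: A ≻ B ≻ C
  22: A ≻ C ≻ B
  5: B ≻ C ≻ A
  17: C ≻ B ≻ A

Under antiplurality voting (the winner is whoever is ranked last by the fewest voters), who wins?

Last-place votes: A 22, B 22, C 4.

C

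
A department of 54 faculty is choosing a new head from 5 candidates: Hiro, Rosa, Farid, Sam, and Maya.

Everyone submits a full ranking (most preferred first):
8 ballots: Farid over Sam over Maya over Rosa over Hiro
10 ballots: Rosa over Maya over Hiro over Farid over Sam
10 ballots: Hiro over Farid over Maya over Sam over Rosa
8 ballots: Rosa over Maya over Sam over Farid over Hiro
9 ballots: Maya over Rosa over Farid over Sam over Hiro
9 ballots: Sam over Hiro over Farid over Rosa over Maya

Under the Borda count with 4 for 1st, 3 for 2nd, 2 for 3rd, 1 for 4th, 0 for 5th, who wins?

Hiro: 8×0 + 10×2 + 10×4 + 8×0 + 9×0 + 9×3 = 87
Rosa: 8×1 + 10×4 + 10×0 + 8×4 + 9×3 + 9×1 = 116
Farid: 8×4 + 10×1 + 10×3 + 8×1 + 9×2 + 9×2 = 116
Sam: 8×3 + 10×0 + 10×1 + 8×2 + 9×1 + 9×4 = 95
Maya: 8×2 + 10×3 + 10×2 + 8×3 + 9×4 + 9×0 = 126

Maya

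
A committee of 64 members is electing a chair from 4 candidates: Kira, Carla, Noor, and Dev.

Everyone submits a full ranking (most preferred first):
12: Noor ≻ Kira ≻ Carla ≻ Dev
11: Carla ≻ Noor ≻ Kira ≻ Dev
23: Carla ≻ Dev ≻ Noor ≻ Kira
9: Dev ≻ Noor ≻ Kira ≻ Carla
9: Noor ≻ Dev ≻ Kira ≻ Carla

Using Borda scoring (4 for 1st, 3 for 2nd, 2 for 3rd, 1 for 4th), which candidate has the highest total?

Kira: 12×3 + 11×2 + 23×1 + 9×2 + 9×2 = 117
Carla: 12×2 + 11×4 + 23×4 + 9×1 + 9×1 = 178
Noor: 12×4 + 11×3 + 23×2 + 9×3 + 9×4 = 190
Dev: 12×1 + 11×1 + 23×3 + 9×4 + 9×3 = 155

Noor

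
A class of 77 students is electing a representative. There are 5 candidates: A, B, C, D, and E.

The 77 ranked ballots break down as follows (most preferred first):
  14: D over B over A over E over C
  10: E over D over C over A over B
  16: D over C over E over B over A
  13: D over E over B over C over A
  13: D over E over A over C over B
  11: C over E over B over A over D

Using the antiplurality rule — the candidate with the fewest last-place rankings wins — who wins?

Last-place votes: A 29, B 23, C 14, D 11, E 0.

E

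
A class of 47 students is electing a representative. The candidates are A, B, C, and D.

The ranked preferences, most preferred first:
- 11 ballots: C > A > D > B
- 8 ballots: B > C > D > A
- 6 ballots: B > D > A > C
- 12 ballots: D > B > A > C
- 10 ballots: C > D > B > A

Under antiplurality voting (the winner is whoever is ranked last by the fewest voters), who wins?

Last-place votes: A 18, B 11, C 18, D 0.

D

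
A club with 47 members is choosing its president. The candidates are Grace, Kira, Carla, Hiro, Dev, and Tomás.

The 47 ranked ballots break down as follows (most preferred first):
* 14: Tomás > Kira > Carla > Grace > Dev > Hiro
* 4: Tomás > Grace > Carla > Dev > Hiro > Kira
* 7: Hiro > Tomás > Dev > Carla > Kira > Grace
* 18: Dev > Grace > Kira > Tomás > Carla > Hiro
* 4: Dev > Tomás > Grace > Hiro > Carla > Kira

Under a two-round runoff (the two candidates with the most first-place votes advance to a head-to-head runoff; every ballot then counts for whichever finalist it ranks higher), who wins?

Tomás

Round 1 first-place votes: Grace 0, Kira 0, Carla 0, Hiro 7, Dev 22, Tomás 18. Dev and Tomás advance.
Runoff: Dev is ranked above Tomás on 22 ballots, Tomás above Dev on 25.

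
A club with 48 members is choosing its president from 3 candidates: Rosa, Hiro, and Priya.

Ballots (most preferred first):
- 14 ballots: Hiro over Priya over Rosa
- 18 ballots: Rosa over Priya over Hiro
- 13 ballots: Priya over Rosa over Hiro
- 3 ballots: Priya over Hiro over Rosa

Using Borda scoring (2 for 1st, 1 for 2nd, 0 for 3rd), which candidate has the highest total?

Priya

Rosa: 14×0 + 18×2 + 13×1 + 3×0 = 49
Hiro: 14×2 + 18×0 + 13×0 + 3×1 = 31
Priya: 14×1 + 18×1 + 13×2 + 3×2 = 64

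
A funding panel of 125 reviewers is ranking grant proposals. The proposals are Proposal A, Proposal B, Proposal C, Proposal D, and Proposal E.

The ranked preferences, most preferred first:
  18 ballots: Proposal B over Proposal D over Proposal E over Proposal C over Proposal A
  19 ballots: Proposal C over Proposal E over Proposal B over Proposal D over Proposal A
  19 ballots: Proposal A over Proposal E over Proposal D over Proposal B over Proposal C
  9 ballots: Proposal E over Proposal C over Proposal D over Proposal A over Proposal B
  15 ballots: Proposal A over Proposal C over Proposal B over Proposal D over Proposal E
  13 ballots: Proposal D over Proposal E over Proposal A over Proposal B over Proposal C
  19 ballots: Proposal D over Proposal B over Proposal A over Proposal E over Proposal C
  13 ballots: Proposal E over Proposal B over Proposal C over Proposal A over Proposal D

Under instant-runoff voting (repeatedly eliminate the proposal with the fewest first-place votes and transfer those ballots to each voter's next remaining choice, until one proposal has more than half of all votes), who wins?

Round 1: Proposal A 34, Proposal B 18, Proposal C 19, Proposal D 32, Proposal E 22. Proposal B eliminated.
Round 2: Proposal A 34, Proposal C 19, Proposal D 50, Proposal E 22. Proposal C eliminated.
Round 3: Proposal A 34, Proposal D 50, Proposal E 41. Proposal A eliminated.
Round 4: Proposal D 65, Proposal E 60. Proposal D has a majority (≥63).

Proposal D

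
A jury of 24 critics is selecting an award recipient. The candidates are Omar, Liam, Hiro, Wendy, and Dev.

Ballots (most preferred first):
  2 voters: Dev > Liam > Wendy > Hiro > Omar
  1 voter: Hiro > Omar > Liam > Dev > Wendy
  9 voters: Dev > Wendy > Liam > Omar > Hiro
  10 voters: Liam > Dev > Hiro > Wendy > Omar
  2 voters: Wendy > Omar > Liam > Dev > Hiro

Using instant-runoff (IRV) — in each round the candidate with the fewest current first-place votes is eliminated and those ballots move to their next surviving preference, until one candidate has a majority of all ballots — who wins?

Round 1: Omar 0, Liam 10, Hiro 1, Wendy 2, Dev 11. Omar eliminated.
Round 2: Liam 10, Hiro 1, Wendy 2, Dev 11. Hiro eliminated.
Round 3: Liam 11, Wendy 2, Dev 11. Wendy eliminated.
Round 4: Liam 13, Dev 11. Liam has a majority (≥13).

Liam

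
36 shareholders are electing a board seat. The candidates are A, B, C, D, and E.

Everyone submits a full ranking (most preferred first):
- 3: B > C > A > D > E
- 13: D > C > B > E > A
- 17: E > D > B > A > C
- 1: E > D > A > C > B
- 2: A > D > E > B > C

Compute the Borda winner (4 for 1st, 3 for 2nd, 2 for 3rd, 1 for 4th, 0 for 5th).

A: 3×2 + 13×0 + 17×1 + 1×2 + 2×4 = 33
B: 3×4 + 13×2 + 17×2 + 1×0 + 2×1 = 74
C: 3×3 + 13×3 + 17×0 + 1×1 + 2×0 = 49
D: 3×1 + 13×4 + 17×3 + 1×3 + 2×3 = 115
E: 3×0 + 13×1 + 17×4 + 1×4 + 2×2 = 89

D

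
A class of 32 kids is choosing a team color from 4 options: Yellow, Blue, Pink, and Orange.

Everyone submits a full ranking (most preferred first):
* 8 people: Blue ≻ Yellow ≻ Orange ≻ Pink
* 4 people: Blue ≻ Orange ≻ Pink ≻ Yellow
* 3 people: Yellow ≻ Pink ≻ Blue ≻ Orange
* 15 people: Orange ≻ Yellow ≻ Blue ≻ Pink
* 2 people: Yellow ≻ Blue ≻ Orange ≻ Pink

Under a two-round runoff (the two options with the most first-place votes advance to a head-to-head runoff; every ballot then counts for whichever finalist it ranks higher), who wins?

Blue

Round 1 first-place votes: Yellow 5, Blue 12, Pink 0, Orange 15. Orange and Blue advance.
Runoff: Orange is ranked above Blue on 15 ballots, Blue above Orange on 17.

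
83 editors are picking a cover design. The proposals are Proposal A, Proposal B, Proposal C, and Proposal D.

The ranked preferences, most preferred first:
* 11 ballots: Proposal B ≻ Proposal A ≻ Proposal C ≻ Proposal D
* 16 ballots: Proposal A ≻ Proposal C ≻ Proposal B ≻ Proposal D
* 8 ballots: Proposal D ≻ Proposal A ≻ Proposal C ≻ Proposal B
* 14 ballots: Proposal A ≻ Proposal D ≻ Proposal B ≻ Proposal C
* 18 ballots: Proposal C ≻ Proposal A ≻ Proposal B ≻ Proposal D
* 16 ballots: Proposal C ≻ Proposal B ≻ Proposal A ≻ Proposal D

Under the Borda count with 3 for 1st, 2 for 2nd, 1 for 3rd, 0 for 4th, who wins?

Proposal A

Proposal A: 11×2 + 16×3 + 8×2 + 14×3 + 18×2 + 16×1 = 180
Proposal B: 11×3 + 16×1 + 8×0 + 14×1 + 18×1 + 16×2 = 113
Proposal C: 11×1 + 16×2 + 8×1 + 14×0 + 18×3 + 16×3 = 153
Proposal D: 11×0 + 16×0 + 8×3 + 14×2 + 18×0 + 16×0 = 52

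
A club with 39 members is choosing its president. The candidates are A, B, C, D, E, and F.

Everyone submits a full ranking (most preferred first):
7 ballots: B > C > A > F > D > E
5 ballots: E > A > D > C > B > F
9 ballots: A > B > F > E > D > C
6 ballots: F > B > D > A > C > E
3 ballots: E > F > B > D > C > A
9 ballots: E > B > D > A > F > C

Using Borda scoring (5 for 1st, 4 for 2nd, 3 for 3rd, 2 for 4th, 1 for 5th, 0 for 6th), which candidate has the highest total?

B

A: 7×3 + 5×4 + 9×5 + 6×2 + 3×0 + 9×2 = 116
B: 7×5 + 5×1 + 9×4 + 6×4 + 3×3 + 9×4 = 145
C: 7×4 + 5×2 + 9×0 + 6×1 + 3×1 + 9×0 = 47
D: 7×1 + 5×3 + 9×1 + 6×3 + 3×2 + 9×3 = 82
E: 7×0 + 5×5 + 9×2 + 6×0 + 3×5 + 9×5 = 103
F: 7×2 + 5×0 + 9×3 + 6×5 + 3×4 + 9×1 = 92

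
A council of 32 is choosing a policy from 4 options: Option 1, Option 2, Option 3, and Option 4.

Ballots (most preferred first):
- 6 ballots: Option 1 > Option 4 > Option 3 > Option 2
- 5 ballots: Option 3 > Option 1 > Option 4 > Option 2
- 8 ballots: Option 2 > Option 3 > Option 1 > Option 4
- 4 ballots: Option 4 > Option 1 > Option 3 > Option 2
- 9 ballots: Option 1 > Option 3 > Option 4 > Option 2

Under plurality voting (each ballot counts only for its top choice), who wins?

Option 1

First-place votes: Option 1 15, Option 2 8, Option 3 5, Option 4 4.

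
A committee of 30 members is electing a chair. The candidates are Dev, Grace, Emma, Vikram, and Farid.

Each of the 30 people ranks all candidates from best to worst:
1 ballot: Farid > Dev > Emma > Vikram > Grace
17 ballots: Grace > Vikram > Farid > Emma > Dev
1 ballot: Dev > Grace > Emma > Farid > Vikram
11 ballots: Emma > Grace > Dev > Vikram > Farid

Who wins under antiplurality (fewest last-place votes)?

Emma

Last-place votes: Dev 17, Grace 1, Emma 0, Vikram 1, Farid 11.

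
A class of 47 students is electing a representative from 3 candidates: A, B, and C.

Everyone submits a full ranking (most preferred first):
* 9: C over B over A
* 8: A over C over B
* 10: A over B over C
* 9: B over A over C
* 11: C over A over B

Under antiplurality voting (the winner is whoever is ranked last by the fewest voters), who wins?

A

Last-place votes: A 9, B 19, C 19.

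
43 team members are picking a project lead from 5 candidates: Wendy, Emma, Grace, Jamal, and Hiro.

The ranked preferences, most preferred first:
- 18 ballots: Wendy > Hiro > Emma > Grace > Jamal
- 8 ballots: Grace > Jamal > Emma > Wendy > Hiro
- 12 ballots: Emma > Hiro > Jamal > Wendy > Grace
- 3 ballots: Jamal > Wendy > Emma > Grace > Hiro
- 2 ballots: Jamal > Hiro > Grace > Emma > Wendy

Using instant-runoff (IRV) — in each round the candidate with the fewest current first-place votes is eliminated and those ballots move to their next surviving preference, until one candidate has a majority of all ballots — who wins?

Emma

Round 1: Wendy 18, Emma 12, Grace 8, Jamal 5, Hiro 0. Hiro eliminated.
Round 2: Wendy 18, Emma 12, Grace 8, Jamal 5. Jamal eliminated.
Round 3: Wendy 21, Emma 12, Grace 10. Grace eliminated.
Round 4: Wendy 21, Emma 22. Emma has a majority (≥22).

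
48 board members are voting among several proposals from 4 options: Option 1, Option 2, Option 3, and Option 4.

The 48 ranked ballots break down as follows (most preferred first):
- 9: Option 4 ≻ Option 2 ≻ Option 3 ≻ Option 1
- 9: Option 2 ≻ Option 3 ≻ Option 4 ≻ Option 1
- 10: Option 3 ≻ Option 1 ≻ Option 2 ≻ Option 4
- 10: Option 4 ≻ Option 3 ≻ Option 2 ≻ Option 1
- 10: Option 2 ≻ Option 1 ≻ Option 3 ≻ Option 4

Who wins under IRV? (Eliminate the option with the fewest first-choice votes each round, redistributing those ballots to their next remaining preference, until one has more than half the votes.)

Option 2

Round 1: Option 1 0, Option 2 19, Option 3 10, Option 4 19. Option 1 eliminated.
Round 2: Option 2 19, Option 3 10, Option 4 19. Option 3 eliminated.
Round 3: Option 2 29, Option 4 19. Option 2 has a majority (≥25).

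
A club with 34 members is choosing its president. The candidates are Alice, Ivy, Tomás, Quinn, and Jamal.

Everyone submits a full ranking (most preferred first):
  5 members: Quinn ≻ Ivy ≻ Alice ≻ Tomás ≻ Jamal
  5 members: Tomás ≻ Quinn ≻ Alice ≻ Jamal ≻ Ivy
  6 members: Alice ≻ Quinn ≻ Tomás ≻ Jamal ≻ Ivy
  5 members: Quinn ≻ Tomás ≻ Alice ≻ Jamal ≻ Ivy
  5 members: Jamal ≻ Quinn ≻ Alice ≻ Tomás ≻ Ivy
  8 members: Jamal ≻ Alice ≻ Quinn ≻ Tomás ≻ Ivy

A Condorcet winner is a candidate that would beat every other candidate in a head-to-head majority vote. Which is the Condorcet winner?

Quinn vs Alice: 20–14
Quinn vs Ivy: 34–0
Quinn vs Tomás: 29–5
Quinn vs Jamal: 21–13
Quinn beats every other candidate.

Quinn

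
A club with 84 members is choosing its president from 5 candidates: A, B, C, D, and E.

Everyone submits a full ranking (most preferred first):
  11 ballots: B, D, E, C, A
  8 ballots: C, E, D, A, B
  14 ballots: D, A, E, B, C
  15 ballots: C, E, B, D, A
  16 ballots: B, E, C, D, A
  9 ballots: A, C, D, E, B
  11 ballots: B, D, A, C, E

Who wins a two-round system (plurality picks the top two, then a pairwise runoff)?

B

Round 1 first-place votes: A 9, B 38, C 23, D 14, E 0. B and C advance.
Runoff: B is ranked above C on 52 ballots, C above B on 32.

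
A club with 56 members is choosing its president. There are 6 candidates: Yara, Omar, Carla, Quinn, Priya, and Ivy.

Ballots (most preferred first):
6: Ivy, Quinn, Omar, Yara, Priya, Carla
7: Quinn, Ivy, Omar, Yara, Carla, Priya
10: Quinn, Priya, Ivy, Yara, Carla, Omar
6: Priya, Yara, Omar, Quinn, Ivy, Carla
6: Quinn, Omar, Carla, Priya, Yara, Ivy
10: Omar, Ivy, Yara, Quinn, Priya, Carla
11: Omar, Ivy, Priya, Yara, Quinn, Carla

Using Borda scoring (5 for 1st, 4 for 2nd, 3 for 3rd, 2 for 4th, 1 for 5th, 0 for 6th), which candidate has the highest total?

Omar

Yara: 6×2 + 7×2 + 10×2 + 6×4 + 6×1 + 10×3 + 11×2 = 128
Omar: 6×3 + 7×3 + 10×0 + 6×3 + 6×4 + 10×5 + 11×5 = 186
Carla: 6×0 + 7×1 + 10×1 + 6×0 + 6×3 + 10×0 + 11×0 = 35
Quinn: 6×4 + 7×5 + 10×5 + 6×2 + 6×5 + 10×2 + 11×1 = 182
Priya: 6×1 + 7×0 + 10×4 + 6×5 + 6×2 + 10×1 + 11×3 = 131
Ivy: 6×5 + 7×4 + 10×3 + 6×1 + 6×0 + 10×4 + 11×4 = 178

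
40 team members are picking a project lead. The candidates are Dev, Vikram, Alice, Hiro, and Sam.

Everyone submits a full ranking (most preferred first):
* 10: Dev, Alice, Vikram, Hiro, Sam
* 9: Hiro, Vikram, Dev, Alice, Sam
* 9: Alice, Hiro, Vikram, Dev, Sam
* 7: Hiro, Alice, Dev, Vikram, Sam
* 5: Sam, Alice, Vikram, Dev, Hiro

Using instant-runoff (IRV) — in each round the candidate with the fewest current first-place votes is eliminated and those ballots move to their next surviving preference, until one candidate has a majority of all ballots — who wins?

Round 1: Dev 10, Vikram 0, Alice 9, Hiro 16, Sam 5. Vikram eliminated.
Round 2: Dev 10, Alice 9, Hiro 16, Sam 5. Sam eliminated.
Round 3: Dev 10, Alice 14, Hiro 16. Dev eliminated.
Round 4: Alice 24, Hiro 16. Alice has a majority (≥21).

Alice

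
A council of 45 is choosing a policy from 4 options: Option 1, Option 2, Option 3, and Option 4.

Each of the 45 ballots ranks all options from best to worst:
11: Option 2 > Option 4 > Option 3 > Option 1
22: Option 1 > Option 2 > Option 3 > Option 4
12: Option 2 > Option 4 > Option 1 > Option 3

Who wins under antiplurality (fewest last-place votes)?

Last-place votes: Option 1 11, Option 2 0, Option 3 12, Option 4 22.

Option 2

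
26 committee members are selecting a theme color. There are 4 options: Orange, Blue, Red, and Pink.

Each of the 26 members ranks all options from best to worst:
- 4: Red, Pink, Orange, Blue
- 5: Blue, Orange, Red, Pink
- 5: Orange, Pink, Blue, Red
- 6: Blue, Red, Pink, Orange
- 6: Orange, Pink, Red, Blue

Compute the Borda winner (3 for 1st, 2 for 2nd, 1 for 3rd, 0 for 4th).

Orange: 4×1 + 5×2 + 5×3 + 6×0 + 6×3 = 47
Blue: 4×0 + 5×3 + 5×1 + 6×3 + 6×0 = 38
Red: 4×3 + 5×1 + 5×0 + 6×2 + 6×1 = 35
Pink: 4×2 + 5×0 + 5×2 + 6×1 + 6×2 = 36

Orange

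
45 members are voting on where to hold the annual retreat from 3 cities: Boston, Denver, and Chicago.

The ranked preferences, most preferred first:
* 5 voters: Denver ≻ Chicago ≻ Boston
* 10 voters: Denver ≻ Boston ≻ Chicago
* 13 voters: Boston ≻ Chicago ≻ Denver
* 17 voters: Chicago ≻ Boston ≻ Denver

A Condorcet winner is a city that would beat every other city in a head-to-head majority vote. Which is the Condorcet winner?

Boston

Boston vs Denver: 30–15
Boston vs Chicago: 23–22
Boston beats every other city.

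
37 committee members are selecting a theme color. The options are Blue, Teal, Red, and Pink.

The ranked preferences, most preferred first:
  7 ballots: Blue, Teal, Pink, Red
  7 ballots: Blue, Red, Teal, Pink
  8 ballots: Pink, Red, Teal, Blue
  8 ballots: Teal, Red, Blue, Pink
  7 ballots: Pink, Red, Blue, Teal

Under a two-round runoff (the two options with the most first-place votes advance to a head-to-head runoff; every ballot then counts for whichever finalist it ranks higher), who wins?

Blue

Round 1 first-place votes: Blue 14, Teal 8, Red 0, Pink 15. Pink and Blue advance.
Runoff: Pink is ranked above Blue on 15 ballots, Blue above Pink on 22.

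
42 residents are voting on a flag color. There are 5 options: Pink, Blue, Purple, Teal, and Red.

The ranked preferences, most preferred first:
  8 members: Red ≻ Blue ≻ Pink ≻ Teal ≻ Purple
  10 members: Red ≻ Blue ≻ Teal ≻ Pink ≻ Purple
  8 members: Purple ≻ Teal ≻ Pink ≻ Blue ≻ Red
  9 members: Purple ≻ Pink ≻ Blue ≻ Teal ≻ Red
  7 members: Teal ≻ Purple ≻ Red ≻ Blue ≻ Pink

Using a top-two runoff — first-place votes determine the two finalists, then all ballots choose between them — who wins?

Purple

Round 1 first-place votes: Pink 0, Blue 0, Purple 17, Teal 7, Red 18. Red and Purple advance.
Runoff: Red is ranked above Purple on 18 ballots, Purple above Red on 24.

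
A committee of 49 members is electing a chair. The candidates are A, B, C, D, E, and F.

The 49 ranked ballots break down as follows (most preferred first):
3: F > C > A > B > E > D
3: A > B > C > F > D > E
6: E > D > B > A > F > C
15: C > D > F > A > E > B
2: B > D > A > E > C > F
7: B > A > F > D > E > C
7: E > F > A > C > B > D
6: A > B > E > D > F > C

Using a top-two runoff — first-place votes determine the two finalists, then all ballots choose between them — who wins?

Round 1 first-place votes: A 9, B 9, C 15, D 0, E 13, F 3. C and E advance.
Runoff: C is ranked above E on 21 ballots, E above C on 28.

E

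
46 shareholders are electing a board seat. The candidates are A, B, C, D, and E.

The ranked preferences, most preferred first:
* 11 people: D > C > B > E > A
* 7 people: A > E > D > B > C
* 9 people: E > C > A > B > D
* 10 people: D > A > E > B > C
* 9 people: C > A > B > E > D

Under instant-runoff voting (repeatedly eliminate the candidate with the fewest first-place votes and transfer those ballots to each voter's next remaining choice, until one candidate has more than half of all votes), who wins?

Round 1: A 7, B 0, C 9, D 21, E 9. B eliminated.
Round 2: A 7, C 9, D 21, E 9. A eliminated.
Round 3: C 9, D 21, E 16. C eliminated.
Round 4: D 21, E 25. E has a majority (≥24).

E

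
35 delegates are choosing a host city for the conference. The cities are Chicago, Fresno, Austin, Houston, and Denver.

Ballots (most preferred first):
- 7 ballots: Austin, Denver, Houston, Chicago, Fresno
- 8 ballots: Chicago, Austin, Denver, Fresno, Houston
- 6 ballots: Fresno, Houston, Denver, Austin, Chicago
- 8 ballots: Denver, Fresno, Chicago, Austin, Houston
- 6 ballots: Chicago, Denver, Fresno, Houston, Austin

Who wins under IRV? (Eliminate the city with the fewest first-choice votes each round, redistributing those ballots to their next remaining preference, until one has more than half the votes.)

Round 1: Chicago 14, Fresno 6, Austin 7, Houston 0, Denver 8. Houston eliminated.
Round 2: Chicago 14, Fresno 6, Austin 7, Denver 8. Fresno eliminated.
Round 3: Chicago 14, Austin 7, Denver 14. Austin eliminated.
Round 4: Chicago 14, Denver 21. Denver has a majority (≥18).

Denver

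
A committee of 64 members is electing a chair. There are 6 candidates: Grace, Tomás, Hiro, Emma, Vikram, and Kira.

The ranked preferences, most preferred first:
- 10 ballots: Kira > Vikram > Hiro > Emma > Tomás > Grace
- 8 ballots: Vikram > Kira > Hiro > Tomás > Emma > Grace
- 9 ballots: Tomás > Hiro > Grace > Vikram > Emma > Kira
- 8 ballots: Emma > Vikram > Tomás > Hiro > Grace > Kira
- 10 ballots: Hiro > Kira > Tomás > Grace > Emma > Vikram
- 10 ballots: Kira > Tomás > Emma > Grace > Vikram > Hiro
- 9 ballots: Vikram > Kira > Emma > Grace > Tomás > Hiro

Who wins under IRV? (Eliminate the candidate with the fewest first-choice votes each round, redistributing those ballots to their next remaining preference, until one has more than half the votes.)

Vikram

Round 1: Grace 0, Tomás 9, Hiro 10, Emma 8, Vikram 17, Kira 20. Grace eliminated.
Round 2: Tomás 9, Hiro 10, Emma 8, Vikram 17, Kira 20. Emma eliminated.
Round 3: Tomás 9, Hiro 10, Vikram 25, Kira 20. Tomás eliminated.
Round 4: Hiro 19, Vikram 25, Kira 20. Hiro eliminated.
Round 5: Vikram 34, Kira 30. Vikram has a majority (≥33).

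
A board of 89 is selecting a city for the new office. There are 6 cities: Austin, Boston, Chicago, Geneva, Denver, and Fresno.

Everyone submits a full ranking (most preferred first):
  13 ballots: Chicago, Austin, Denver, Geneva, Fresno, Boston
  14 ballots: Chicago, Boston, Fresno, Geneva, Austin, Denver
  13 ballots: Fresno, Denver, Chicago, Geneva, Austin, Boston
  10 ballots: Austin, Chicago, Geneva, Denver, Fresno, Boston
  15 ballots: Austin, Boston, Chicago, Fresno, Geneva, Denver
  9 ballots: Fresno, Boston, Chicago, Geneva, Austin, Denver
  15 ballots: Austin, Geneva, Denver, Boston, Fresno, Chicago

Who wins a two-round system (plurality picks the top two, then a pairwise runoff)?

Chicago

Round 1 first-place votes: Austin 40, Boston 0, Chicago 27, Geneva 0, Denver 0, Fresno 22. Austin and Chicago advance.
Runoff: Austin is ranked above Chicago on 40 ballots, Chicago above Austin on 49.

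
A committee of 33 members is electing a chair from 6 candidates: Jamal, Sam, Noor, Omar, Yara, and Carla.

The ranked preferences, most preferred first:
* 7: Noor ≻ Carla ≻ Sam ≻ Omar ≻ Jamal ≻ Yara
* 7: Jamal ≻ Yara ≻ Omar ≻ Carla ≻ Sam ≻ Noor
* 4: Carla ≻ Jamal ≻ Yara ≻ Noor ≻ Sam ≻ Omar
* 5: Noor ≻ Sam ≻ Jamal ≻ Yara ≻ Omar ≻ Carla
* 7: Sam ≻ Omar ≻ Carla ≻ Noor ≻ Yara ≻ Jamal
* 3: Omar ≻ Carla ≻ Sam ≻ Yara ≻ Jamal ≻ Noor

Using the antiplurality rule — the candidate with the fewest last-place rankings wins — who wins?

Sam

Last-place votes: Jamal 7, Sam 0, Noor 10, Omar 4, Yara 7, Carla 5.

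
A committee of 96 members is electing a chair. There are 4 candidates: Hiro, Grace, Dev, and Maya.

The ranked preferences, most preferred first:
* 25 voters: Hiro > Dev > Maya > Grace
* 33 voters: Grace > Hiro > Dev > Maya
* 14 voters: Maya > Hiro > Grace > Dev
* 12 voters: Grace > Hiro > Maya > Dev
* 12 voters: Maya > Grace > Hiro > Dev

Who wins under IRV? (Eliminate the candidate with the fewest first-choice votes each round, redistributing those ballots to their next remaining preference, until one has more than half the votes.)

Maya

Round 1: Hiro 25, Grace 45, Dev 0, Maya 26. Dev eliminated.
Round 2: Hiro 25, Grace 45, Maya 26. Hiro eliminated.
Round 3: Grace 45, Maya 51. Maya has a majority (≥49).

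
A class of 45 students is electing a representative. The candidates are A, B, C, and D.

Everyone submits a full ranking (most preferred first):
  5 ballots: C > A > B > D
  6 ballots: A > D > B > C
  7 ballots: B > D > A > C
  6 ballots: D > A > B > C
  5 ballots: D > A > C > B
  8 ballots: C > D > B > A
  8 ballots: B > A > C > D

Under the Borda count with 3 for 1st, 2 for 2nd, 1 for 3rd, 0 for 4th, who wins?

A: 5×2 + 6×3 + 7×1 + 6×2 + 5×2 + 8×0 + 8×2 = 73
B: 5×1 + 6×1 + 7×3 + 6×1 + 5×0 + 8×1 + 8×3 = 70
C: 5×3 + 6×0 + 7×0 + 6×0 + 5×1 + 8×3 + 8×1 = 52
D: 5×0 + 6×2 + 7×2 + 6×3 + 5×3 + 8×2 + 8×0 = 75

D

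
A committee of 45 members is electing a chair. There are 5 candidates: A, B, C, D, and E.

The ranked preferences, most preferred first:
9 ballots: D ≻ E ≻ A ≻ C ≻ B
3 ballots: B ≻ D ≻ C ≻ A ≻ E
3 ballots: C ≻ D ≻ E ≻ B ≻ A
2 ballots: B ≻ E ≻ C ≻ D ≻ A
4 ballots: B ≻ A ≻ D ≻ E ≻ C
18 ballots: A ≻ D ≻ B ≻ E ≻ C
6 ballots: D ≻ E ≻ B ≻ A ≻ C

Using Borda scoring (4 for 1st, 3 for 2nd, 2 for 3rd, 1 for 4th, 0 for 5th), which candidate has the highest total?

A: 9×2 + 3×1 + 3×0 + 2×0 + 4×3 + 18×4 + 6×1 = 111
B: 9×0 + 3×4 + 3×1 + 2×4 + 4×4 + 18×2 + 6×2 = 87
C: 9×1 + 3×2 + 3×4 + 2×2 + 4×0 + 18×0 + 6×0 = 31
D: 9×4 + 3×3 + 3×3 + 2×1 + 4×2 + 18×3 + 6×4 = 142
E: 9×3 + 3×0 + 3×2 + 2×3 + 4×1 + 18×1 + 6×3 = 79

D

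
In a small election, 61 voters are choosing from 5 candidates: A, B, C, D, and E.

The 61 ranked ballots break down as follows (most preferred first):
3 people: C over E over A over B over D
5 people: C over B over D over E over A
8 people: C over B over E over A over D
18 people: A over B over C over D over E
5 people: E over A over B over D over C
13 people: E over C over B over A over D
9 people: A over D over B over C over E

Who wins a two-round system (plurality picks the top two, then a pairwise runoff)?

Round 1 first-place votes: A 27, B 0, C 16, D 0, E 18. A and E advance.
Runoff: A is ranked above E on 27 ballots, E above A on 34.

E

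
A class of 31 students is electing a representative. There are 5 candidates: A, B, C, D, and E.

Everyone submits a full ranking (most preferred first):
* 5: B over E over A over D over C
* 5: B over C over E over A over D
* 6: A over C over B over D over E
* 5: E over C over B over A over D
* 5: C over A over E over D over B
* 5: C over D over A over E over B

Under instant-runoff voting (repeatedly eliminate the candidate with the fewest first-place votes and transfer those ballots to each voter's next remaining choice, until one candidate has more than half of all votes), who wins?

C

Round 1: A 6, B 10, C 10, D 0, E 5. D eliminated.
Round 2: A 6, B 10, C 10, E 5. E eliminated.
Round 3: A 6, B 10, C 15. A eliminated.
Round 4: B 10, C 21. C has a majority (≥16).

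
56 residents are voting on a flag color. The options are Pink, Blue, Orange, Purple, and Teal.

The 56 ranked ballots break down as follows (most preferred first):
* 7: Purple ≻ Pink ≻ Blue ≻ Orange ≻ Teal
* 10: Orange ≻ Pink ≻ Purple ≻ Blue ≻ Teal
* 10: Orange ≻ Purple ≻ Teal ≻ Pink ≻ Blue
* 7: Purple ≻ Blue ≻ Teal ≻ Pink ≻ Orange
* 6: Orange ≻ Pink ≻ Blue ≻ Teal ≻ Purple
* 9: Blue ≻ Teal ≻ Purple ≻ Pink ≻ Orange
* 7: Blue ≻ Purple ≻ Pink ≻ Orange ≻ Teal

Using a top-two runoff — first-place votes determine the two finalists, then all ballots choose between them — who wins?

Blue

Round 1 first-place votes: Pink 0, Blue 16, Orange 26, Purple 14, Teal 0. Orange and Blue advance.
Runoff: Orange is ranked above Blue on 26 ballots, Blue above Orange on 30.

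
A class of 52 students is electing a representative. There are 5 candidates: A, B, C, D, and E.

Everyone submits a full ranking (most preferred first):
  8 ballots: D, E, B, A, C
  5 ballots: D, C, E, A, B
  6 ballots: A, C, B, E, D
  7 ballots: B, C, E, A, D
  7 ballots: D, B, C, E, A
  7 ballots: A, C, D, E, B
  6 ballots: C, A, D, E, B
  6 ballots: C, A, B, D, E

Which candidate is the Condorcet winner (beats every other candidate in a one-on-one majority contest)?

C

C vs A: 31–21
C vs B: 30–22
C vs D: 32–20
C vs E: 44–8
C beats every other candidate.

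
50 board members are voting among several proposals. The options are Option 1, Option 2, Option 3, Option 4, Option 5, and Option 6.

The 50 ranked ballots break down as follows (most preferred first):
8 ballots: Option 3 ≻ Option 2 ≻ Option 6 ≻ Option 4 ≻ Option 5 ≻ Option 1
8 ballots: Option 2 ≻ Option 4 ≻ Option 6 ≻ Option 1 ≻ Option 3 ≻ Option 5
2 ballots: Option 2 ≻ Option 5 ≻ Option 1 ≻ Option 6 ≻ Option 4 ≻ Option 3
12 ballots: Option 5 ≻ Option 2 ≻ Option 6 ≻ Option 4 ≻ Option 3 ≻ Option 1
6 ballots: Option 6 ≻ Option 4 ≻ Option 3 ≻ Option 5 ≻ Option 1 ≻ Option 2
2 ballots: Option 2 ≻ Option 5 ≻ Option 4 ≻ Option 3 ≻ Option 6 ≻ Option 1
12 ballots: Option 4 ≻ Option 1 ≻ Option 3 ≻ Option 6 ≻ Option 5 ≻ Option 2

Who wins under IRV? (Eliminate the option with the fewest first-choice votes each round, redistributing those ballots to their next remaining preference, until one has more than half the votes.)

Round 1: Option 1 0, Option 2 12, Option 3 8, Option 4 12, Option 5 12, Option 6 6. Option 1 eliminated.
Round 2: Option 2 12, Option 3 8, Option 4 12, Option 5 12, Option 6 6. Option 6 eliminated.
Round 3: Option 2 12, Option 3 8, Option 4 18, Option 5 12. Option 3 eliminated.
Round 4: Option 2 20, Option 4 18, Option 5 12. Option 5 eliminated.
Round 5: Option 2 32, Option 4 18. Option 2 has a majority (≥26).

Option 2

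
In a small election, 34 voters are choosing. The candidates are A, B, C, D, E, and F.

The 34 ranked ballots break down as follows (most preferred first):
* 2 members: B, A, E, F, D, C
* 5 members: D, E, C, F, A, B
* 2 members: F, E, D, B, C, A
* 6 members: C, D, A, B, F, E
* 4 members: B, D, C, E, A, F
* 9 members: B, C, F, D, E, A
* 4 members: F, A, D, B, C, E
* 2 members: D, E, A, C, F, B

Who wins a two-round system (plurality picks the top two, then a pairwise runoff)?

D

Round 1 first-place votes: A 0, B 15, C 6, D 7, E 0, F 6. B and D advance.
Runoff: B is ranked above D on 15 ballots, D above B on 19.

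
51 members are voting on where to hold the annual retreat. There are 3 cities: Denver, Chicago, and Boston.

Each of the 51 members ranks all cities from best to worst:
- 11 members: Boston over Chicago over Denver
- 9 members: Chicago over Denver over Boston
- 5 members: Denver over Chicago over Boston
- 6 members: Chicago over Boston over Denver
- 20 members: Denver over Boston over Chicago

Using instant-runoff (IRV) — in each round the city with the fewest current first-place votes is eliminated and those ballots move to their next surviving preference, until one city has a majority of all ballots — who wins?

Round 1: Denver 25, Chicago 15, Boston 11. Boston eliminated.
Round 2: Denver 25, Chicago 26. Chicago has a majority (≥26).

Chicago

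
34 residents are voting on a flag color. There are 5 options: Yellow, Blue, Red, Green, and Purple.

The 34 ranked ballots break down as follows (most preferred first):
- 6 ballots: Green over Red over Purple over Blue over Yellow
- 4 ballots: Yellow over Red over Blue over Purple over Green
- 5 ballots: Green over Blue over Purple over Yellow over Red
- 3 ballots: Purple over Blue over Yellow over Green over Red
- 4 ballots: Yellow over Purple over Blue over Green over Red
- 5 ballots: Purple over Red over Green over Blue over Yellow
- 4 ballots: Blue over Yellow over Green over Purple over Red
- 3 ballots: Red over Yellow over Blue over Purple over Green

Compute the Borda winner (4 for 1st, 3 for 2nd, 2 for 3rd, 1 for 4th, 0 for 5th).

Yellow: 6×0 + 4×4 + 5×1 + 3×2 + 4×4 + 5×0 + 4×3 + 3×3 = 64
Blue: 6×1 + 4×2 + 5×3 + 3×3 + 4×2 + 5×1 + 4×4 + 3×2 = 73
Red: 6×3 + 4×3 + 5×0 + 3×0 + 4×0 + 5×3 + 4×0 + 3×4 = 57
Green: 6×4 + 4×0 + 5×4 + 3×1 + 4×1 + 5×2 + 4×2 + 3×0 = 69
Purple: 6×2 + 4×1 + 5×2 + 3×4 + 4×3 + 5×4 + 4×1 + 3×1 = 77

Purple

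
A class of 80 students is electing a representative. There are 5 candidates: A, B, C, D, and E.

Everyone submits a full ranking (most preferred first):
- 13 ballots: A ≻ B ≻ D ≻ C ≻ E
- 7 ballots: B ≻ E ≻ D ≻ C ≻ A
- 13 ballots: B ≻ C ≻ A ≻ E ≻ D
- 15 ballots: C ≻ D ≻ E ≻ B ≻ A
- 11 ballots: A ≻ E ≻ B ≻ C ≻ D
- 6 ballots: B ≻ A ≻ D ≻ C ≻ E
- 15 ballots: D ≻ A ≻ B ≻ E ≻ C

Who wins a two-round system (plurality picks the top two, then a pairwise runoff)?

B

Round 1 first-place votes: A 24, B 26, C 15, D 15, E 0. B and A advance.
Runoff: B is ranked above A on 41 ballots, A above B on 39.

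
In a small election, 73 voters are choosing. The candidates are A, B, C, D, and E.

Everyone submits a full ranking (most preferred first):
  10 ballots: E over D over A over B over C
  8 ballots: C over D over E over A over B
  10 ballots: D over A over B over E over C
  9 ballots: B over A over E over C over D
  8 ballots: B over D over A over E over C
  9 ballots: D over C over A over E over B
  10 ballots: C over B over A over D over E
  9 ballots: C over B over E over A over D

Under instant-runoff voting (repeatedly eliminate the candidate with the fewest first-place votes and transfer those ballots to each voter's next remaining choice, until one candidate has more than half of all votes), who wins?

Round 1: A 0, B 17, C 27, D 19, E 10. A eliminated.
Round 2: B 17, C 27, D 19, E 10. E eliminated.
Round 3: B 17, C 27, D 29. B eliminated.
Round 4: C 36, D 37. D has a majority (≥37).

D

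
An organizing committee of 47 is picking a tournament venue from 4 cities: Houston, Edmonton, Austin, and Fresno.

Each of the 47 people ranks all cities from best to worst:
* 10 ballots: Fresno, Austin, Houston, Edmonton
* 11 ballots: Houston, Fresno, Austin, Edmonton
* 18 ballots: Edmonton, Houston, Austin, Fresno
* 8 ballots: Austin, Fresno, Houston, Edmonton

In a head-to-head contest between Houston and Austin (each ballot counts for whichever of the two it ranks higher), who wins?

Houston

Houston is ranked above Austin on 29 ballots; Austin above Houston on 18.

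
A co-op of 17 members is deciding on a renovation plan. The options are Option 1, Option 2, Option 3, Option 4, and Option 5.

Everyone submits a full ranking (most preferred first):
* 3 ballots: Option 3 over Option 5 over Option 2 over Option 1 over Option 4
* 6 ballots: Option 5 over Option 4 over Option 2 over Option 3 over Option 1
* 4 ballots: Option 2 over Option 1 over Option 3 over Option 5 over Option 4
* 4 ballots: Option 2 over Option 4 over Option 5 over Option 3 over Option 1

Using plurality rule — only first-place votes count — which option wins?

Option 2

First-place votes: Option 1 0, Option 2 8, Option 3 3, Option 4 0, Option 5 6.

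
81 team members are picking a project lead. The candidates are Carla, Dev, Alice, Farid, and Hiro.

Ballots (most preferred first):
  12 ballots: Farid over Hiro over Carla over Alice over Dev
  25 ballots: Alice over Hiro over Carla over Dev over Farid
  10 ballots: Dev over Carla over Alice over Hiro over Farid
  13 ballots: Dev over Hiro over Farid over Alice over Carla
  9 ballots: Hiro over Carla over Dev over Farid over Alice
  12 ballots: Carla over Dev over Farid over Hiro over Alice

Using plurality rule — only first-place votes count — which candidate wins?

First-place votes: Carla 12, Dev 23, Alice 25, Farid 12, Hiro 9.

Alice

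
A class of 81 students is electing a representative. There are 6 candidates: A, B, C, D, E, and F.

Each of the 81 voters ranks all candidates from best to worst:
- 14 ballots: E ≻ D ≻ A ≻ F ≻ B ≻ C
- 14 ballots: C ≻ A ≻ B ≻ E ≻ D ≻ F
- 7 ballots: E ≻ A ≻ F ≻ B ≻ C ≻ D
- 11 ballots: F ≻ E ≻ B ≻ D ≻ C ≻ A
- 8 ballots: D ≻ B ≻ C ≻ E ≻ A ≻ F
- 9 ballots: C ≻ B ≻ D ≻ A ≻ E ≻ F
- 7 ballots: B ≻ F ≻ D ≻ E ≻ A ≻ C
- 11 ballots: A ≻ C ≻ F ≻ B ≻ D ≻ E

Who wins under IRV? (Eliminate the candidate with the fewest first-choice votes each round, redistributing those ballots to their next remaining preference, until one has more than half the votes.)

C

Round 1: A 11, B 7, C 23, D 8, E 21, F 11. B eliminated.
Round 2: A 11, C 23, D 8, E 21, F 18. D eliminated.
Round 3: A 11, C 31, E 21, F 18. A eliminated.
Round 4: C 42, E 21, F 18. C has a majority (≥41).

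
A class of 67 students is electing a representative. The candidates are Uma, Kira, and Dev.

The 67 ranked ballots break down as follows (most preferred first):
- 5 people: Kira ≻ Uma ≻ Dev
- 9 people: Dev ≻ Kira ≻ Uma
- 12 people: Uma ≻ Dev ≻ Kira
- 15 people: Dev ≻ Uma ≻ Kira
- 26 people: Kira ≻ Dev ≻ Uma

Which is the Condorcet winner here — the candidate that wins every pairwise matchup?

Dev vs Uma: 50–17
Dev vs Kira: 36–31
Dev beats every other candidate.

Dev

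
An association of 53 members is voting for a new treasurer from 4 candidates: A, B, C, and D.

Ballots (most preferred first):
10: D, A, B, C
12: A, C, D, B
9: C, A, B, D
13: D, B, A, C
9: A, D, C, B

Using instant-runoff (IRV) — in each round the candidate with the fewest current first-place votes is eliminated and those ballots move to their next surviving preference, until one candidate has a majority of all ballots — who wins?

Round 1: A 21, B 0, C 9, D 23. B eliminated.
Round 2: A 21, C 9, D 23. C eliminated.
Round 3: A 30, D 23. A has a majority (≥27).

A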